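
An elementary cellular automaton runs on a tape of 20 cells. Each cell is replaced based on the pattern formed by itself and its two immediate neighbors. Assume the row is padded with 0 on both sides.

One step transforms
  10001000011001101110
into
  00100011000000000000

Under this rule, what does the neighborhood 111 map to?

At position 17 the neighborhood is 111; the next row has 0 there.

0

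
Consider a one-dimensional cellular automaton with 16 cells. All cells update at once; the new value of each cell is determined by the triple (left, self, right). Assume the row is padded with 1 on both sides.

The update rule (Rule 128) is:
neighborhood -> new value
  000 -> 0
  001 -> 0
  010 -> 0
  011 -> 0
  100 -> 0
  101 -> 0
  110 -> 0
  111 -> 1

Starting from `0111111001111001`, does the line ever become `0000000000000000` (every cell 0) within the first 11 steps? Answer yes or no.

yes

step 1: 0011110000110000
step 2: 0001100000000000
step 3: 0000000000000000
all cells are 0 at step 3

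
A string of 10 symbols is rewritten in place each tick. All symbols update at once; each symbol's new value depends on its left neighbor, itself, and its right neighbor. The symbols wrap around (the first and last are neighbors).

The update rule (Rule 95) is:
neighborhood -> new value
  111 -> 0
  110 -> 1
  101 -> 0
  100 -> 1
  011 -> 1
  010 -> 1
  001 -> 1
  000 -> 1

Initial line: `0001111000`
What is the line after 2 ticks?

0001111000

1111001111
0001111000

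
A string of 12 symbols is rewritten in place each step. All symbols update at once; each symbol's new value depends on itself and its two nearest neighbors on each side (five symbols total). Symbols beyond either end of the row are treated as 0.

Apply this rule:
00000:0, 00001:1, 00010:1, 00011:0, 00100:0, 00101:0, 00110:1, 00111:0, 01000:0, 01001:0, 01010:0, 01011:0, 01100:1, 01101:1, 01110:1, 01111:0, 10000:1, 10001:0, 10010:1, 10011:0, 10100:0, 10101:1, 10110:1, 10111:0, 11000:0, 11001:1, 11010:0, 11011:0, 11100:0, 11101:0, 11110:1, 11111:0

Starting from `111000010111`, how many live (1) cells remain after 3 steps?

5

010011100010
100001000100
001110001001
count of 1: 5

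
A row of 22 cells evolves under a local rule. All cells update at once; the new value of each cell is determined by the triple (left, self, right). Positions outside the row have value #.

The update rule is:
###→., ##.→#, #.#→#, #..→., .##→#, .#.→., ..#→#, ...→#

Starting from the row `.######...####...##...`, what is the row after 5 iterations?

.....#.#########....##

iteration 1: ##....#.###..#.####.##
iteration 2: .#.###.##.#.#.##..###.
iteration 3: #.##.#####.#.###.##.##
iteration 4: ######...##.##.######.
iteration 5: .....#.#########....##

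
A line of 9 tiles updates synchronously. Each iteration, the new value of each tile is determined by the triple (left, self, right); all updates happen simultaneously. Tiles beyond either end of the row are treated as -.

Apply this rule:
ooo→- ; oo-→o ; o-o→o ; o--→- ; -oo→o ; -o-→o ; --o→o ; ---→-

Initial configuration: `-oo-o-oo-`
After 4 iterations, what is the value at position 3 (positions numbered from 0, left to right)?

-

oooooooo-
o------o-
o-----oo-
o----ooo-
position 3 holds -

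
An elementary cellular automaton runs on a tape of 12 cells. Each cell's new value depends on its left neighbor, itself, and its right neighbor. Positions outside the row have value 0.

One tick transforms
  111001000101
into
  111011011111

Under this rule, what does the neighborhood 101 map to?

1

At position 10 the neighborhood is 101; the next row has 1 there.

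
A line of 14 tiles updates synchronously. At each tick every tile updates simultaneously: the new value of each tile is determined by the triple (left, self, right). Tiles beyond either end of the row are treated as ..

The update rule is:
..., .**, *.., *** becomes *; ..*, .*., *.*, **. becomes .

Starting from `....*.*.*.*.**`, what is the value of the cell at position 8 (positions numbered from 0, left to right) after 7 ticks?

***.........*.
**.********..*
*..*******.*..
.*.******...**
...*****.**.*.
**.****..*...*
*..***.*..**..
position 8 holds .

.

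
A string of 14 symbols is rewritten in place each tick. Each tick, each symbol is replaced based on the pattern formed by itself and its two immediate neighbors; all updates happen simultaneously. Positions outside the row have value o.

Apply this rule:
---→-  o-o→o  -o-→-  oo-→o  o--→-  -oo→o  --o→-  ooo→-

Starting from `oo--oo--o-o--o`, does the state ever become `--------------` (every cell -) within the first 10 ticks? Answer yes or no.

no

-o--oo---o---o
o---oo-------o
o---oo-------o  (fixed point — unchanged through tick 10)
tick 10 is o---oo-------o, still not uniform -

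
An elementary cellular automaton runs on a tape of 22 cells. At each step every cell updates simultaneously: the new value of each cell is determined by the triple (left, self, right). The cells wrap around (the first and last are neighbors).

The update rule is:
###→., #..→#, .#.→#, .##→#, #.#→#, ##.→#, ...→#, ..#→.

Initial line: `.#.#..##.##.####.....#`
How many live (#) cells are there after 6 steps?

17

#####.#######..#####.#
....###.....##.#...###
###.#.#####.######.#.#
..#####...###....#####
#.#...###.#.####.#...#
#####.#.#####..#####.#
count of #: 17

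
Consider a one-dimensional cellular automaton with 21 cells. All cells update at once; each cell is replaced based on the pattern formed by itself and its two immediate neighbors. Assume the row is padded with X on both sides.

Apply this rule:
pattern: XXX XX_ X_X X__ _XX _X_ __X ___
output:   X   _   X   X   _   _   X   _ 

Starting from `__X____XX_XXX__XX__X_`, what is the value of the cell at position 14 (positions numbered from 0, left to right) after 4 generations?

_

XX_X__X__X_X_XX__XX_X
X_X_XX_XX_X_X__XX__X_
_X_X__X__X_X_XX__XX_X
X_X_XX_XX_X_X__XX__X_
position 14 holds _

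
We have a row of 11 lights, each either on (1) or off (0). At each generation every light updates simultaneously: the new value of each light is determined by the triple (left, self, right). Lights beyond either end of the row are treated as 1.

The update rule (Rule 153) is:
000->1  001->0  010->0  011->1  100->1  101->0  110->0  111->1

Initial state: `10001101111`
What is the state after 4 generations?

10101101111

01101001111
01000101111
00110001111
10101101111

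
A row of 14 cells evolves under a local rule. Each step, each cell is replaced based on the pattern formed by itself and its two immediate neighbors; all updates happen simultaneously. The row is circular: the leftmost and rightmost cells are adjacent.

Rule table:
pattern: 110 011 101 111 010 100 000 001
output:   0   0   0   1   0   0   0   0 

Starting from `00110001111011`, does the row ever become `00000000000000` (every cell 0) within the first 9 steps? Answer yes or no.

yes

step 1: 00000000110000
step 2: 00000000000000
all cells are 0 at step 2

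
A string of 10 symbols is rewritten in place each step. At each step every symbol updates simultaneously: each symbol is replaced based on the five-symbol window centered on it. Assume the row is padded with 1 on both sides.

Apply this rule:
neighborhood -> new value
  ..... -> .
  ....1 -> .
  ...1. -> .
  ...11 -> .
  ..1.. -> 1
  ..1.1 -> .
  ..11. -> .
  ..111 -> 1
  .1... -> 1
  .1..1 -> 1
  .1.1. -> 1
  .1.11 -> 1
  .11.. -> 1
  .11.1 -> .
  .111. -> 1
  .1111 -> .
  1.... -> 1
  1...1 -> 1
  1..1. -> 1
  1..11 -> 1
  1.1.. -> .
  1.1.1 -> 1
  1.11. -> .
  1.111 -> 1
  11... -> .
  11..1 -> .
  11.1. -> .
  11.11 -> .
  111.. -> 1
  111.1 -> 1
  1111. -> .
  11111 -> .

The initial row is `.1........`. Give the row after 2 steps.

.1.1.1....

step 1: ..11......
step 2: .1.1.1....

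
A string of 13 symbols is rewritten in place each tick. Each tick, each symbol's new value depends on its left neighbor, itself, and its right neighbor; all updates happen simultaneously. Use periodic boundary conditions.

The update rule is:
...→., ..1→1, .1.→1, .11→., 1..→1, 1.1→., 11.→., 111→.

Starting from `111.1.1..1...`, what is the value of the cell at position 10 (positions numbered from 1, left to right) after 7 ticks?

.

tick 1: ....1.11111.1
tick 2: 1..11.......1
tick 3: .11..1.....1.
tick 4: 1..1111...111
tick 5: .11....1.1...
tick 6: 1..1..11.11..
tick 7: 111111.....11
position 10 holds .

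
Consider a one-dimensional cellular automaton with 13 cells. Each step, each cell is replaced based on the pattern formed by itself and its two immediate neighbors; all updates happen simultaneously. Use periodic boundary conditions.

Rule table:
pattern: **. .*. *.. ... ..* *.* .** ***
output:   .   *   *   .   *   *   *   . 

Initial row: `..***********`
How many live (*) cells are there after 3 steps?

***..........
*..*........*
.****......**
count of *: 6

6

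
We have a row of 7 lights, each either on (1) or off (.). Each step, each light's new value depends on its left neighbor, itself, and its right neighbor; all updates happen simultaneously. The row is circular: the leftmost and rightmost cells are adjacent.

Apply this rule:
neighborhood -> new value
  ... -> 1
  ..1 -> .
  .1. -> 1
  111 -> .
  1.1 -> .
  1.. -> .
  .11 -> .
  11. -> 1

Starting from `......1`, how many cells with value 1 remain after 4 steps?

3

.1111.1
....1.1
.11.1.1
..1.1.1
count of 1: 3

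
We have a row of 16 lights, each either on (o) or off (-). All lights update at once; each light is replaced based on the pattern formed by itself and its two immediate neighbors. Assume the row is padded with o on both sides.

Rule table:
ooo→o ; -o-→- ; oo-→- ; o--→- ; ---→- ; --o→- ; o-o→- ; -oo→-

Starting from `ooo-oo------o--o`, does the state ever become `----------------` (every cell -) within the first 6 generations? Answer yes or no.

yes

oo--------------
o---------------
----------------
all cells are - at generation 3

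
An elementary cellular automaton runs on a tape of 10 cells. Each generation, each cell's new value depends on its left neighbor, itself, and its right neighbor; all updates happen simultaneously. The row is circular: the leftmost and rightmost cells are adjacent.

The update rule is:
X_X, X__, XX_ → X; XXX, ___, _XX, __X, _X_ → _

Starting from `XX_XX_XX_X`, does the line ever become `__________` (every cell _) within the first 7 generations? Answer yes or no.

_XX_XX_XX_
__XX_XX_XX
X__XX_XX_X
XX__XX_XX_
_XX__XX_XX
X_XX__XX_X
XX_XX__XX_
generation 7 is XX_XX__XX_, still not uniform _

no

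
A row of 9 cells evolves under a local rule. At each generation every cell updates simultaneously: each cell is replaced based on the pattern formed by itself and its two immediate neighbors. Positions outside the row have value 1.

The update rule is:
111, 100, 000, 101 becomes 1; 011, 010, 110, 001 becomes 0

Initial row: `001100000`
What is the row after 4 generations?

010011001

generation 1: 100011110
generation 2: 011001101
generation 3: 100100010
generation 4: 010011001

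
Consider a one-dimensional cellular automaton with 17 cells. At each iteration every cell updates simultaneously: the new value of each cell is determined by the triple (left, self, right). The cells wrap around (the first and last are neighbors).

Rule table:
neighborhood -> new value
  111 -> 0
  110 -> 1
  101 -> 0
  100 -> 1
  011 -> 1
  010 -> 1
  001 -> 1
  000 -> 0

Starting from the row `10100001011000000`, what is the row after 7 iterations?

10110011010110110

10110011011100001
10111111010110011
10100001010111110
10110011010100010
10111111010110110
10100001010110110
10110011010110110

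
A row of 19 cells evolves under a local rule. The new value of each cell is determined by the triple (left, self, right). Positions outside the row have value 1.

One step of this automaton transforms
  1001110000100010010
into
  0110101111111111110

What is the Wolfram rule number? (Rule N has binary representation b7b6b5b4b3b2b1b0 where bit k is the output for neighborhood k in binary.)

position 4: 111 → 1  (bit 7 = 1)
position 0: 110 → 0  (bit 6 = 0)
position 18: 101 → 0  (bit 5 = 0)
position 1: 100 → 1  (bit 4 = 1)
position 3: 011 → 0  (bit 3 = 0)
position 10: 010 → 1  (bit 2 = 1)
position 2: 001 → 1  (bit 1 = 1)
position 7: 000 → 1  (bit 0 = 1)
bits b7..b0 = 10010111 = 151

151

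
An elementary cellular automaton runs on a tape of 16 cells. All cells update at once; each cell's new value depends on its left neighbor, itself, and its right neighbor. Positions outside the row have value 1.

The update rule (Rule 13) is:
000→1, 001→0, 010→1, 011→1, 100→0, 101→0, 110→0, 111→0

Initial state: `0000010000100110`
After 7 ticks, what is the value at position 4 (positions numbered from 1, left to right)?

1

0111010110100100
0100010100100100
0101010100100100
0101010100100100  (fixed point — unchanged through tick 7)
position 4 holds 1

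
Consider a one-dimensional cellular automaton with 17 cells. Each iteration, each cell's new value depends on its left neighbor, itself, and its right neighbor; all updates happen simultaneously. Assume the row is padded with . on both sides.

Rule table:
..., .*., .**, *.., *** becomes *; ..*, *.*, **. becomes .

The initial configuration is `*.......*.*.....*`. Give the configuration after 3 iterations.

*******.*.*****.*
******..*.****..*
*****.*.*.***.*.*

*****.*.*.***.*.*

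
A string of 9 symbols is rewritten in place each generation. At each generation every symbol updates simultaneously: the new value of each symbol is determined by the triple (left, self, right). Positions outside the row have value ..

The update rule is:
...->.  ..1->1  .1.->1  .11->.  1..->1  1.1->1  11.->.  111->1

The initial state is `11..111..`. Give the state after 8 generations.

..11.1.1.
.1..11111
1111.111.
.11.1.1.1
1..111111
111.1111.
.1.1.11.1
11111..11

11111..11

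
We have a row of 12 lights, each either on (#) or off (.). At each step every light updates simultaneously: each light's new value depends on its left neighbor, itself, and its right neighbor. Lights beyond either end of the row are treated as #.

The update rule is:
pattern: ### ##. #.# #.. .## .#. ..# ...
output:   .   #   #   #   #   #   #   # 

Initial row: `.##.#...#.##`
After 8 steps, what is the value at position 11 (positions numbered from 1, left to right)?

###########.
..........##
###########.  (repeats step 1; period 2)
step 8: ..........##
position 11 holds #

#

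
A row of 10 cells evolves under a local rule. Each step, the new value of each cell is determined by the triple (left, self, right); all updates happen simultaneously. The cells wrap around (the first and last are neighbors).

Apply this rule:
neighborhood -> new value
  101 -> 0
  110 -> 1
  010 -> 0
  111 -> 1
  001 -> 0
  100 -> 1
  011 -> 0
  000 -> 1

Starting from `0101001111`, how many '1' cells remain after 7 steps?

6

step 1: 0000100111
step 2: 1110010011
step 3: 1111001001
step 4: 1111100100
step 5: 0111110010
step 6: 0011111001
step 7: 1001111100
count of 1: 6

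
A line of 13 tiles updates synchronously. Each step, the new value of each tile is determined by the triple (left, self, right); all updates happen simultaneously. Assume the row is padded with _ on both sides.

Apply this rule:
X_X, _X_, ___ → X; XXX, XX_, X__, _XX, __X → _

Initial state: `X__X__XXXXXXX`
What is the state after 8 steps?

XX____XXXXXXX

X__X_________
X__X_XXXXXXXX
X__XX________
X_____XXXXXXX
X_XXX________
XX____XXXXXXX
___XX________
XX____XXXXXXX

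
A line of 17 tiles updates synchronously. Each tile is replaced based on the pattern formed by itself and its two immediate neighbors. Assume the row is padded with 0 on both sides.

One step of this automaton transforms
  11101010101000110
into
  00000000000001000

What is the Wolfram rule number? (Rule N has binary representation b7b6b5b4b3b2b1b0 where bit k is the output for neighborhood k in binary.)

2

position 1: 111 → 0  (bit 7 = 0)
position 2: 110 → 0  (bit 6 = 0)
position 3: 101 → 0  (bit 5 = 0)
position 11: 100 → 0  (bit 4 = 0)
position 0: 011 → 0  (bit 3 = 0)
position 4: 010 → 0  (bit 2 = 0)
position 13: 001 → 1  (bit 1 = 1)
position 12: 000 → 0  (bit 0 = 0)
bits b7..b0 = 00000010 = 2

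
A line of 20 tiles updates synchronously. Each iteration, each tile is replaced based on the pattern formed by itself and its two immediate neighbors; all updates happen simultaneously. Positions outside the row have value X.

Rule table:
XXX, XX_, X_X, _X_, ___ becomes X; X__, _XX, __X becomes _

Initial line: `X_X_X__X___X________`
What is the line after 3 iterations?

XXXXX___XXXXXX_XXXXX

iteration 1: XXXXX__X_X_X_XXXXXX_
iteration 2: XXXXX__XXXXXX_XXXXXX
iteration 3: XXXXX___XXXXXX_XXXXX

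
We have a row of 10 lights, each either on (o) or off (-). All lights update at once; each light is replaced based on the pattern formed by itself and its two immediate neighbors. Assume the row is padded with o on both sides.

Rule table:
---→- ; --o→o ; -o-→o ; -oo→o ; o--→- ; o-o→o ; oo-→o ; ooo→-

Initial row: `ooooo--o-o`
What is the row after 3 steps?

--oo--o--o

step 1: ----o-oooo
step 2: ---oooo---
step 3: --oo--o--o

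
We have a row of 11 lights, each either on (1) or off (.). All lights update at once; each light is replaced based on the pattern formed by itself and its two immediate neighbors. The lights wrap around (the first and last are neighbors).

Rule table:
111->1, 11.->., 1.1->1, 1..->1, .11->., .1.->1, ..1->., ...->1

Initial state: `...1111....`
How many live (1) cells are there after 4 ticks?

5

tick 1: 11..11.1111
tick 2: 1.1...1.111
tick 3: .1111.11.11
tick 4: 1.11.1..1..
count of 1: 5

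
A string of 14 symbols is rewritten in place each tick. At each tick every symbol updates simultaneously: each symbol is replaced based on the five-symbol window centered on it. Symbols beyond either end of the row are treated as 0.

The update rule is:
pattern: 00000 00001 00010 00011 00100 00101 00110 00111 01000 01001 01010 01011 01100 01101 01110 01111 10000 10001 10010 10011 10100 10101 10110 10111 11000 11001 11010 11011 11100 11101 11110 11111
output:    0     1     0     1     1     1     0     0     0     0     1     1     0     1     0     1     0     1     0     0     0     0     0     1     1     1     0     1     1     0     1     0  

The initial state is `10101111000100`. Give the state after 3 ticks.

11011111110100
01111000100000
10111110100000

10111110100000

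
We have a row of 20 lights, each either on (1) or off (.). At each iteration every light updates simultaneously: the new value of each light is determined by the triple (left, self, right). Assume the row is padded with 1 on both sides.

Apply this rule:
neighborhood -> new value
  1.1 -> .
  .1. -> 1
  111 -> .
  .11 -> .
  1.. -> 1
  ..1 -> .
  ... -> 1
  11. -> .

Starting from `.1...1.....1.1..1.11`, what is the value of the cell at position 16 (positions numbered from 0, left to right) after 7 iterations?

.

.111.11111.1.11.1...
...........1....111.
1111111111.1111.....
...............1111.
11111111111111......
..............11111.
1111111111111.......
position 16 holds .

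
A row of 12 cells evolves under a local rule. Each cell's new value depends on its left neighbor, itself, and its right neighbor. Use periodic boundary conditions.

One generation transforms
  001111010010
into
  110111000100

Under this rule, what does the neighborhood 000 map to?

At position 0 the neighborhood is 000; the next row has 1 there.

1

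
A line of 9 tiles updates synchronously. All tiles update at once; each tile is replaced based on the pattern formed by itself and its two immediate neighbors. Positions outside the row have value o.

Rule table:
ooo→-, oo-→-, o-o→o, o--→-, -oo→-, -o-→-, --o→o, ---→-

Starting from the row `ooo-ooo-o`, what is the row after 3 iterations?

-o---o-o-

---o---o-
--o---o-o
-o---o-o-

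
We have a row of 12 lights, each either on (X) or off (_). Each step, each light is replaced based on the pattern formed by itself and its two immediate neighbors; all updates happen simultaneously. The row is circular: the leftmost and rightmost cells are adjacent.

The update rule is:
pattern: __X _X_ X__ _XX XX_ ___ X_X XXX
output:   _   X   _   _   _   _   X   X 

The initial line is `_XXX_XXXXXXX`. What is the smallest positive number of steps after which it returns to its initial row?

X_X_X_XXXXX_
XXXXXX_XXX_X
XXXXX_X_X_X_
_XXX_XXXXXXX

4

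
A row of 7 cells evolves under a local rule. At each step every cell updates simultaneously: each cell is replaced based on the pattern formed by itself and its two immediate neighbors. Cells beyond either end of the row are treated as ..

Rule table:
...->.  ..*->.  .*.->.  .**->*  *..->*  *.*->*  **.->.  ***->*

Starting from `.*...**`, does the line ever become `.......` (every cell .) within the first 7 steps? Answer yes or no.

..*..*.
...*..*
....*..
.....*.
......*
.......
all cells are . at step 6

yes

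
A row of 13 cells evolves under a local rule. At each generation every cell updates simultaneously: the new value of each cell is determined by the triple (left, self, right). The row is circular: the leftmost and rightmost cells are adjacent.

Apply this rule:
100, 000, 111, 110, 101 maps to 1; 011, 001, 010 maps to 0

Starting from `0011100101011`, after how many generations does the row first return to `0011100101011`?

13

1001110010101
1100111001010
0110011100101
1011001110010
0101100111001
1010110011100
0101011001110
0010101100111
1001010110011
1100101011001
1110010101100
0111001010110
0011100101011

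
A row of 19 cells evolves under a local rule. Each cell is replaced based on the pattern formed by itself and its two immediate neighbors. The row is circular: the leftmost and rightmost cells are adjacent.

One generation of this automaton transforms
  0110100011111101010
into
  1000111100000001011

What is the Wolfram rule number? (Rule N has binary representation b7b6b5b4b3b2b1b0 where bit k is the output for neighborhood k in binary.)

position 9: 111 → 0  (bit 7 = 0)
position 2: 110 → 0  (bit 6 = 0)
position 3: 101 → 0  (bit 5 = 0)
position 5: 100 → 1  (bit 4 = 1)
position 1: 011 → 0  (bit 3 = 0)
position 4: 010 → 1  (bit 2 = 1)
position 0: 001 → 1  (bit 1 = 1)
position 6: 000 → 1  (bit 0 = 1)
bits b7..b0 = 00010111 = 23

23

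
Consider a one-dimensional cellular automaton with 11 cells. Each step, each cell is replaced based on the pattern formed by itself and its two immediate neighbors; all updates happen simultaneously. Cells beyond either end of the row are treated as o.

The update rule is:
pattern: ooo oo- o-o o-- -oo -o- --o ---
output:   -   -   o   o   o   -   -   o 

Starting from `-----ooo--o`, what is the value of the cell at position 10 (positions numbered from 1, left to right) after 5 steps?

oooo-o--o-o
----o-o--oo
ooo--o-o-o-
---o--o-o-o
oo--o--o-oo
position 10 holds o

o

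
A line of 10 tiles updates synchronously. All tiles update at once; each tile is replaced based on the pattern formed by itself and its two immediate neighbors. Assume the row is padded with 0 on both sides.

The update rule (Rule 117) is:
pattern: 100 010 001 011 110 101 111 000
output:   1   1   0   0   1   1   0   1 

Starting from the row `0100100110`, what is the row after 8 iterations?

0110110011
0011011001
1001101101
1100110111
0110011001
0011001101
1001100111
1100110001

1100110001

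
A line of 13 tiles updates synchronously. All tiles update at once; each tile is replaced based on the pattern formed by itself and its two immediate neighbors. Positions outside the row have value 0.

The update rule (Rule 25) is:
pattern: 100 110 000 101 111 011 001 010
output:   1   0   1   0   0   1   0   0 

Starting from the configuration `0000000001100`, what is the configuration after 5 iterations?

1111111101011
1000000000010
0111111111001
0100000000100
0011111110011

0011111110011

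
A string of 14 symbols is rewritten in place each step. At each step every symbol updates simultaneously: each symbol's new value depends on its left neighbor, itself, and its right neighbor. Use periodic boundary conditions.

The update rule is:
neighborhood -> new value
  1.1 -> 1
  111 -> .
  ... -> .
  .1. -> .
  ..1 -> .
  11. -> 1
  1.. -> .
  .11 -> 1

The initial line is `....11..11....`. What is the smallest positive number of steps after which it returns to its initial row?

step 1: ....11..11....

1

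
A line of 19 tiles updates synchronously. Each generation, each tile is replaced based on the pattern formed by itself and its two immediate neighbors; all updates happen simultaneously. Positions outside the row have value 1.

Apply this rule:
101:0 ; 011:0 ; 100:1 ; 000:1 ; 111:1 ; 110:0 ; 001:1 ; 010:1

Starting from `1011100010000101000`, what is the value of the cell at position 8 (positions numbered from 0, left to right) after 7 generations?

1

0001011111111101111
1111001111111000111
1110110111110111011
1100000011100010001
1011111101011111110
0001111001001111100
1110110111110111011
position 8 holds 1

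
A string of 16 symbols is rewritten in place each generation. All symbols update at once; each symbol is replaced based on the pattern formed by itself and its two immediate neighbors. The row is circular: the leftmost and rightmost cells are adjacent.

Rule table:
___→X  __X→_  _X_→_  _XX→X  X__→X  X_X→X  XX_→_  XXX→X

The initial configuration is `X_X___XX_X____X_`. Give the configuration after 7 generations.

X_X_XXX_X_X_X_X_

_X_XX_X_X_XXX__X
X_XX_X_X_XXX_X__
_XX_X_X_XXX_X_X_
_X_X_X_XXX_X_X_X
X_X_X_XXX_X_X_X_
_X_X_XXX_X_X_X_X
X_X_XXX_X_X_X_X_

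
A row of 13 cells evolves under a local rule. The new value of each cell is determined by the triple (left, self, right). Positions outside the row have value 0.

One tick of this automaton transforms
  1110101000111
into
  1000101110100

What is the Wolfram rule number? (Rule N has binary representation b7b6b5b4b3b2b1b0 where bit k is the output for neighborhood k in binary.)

position 1: 111 → 0  (bit 7 = 0)
position 2: 110 → 0  (bit 6 = 0)
position 3: 101 → 0  (bit 5 = 0)
position 7: 100 → 1  (bit 4 = 1)
position 0: 011 → 1  (bit 3 = 1)
position 4: 010 → 1  (bit 2 = 1)
position 9: 001 → 0  (bit 1 = 0)
position 8: 000 → 1  (bit 0 = 1)
bits b7..b0 = 00011101 = 29

29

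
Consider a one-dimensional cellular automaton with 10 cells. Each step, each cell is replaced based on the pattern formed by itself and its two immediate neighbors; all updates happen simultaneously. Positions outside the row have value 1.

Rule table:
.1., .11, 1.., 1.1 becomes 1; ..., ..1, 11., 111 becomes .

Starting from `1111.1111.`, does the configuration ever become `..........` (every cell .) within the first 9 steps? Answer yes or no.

no

....11...1
1...1.1..1
.1..1111.1
111.1...11
...111..1.
1..1..1.11
.1.11.111.
1111.11..1
....11.1.1
step 9 is ....11.1.1, still not uniform .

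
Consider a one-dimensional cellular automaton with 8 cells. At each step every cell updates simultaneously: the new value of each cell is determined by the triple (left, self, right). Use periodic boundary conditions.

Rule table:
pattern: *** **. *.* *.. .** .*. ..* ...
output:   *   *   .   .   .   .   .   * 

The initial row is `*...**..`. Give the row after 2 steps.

..*..*..
*......*

*......*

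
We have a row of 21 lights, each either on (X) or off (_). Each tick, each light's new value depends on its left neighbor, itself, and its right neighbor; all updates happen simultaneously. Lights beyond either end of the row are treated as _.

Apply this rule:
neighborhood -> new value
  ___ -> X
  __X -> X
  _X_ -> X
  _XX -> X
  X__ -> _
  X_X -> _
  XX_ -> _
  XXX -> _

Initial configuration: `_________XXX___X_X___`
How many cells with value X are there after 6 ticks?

6

XXXXXXXXXX___XXX_X_XX
X__________XXX___X_X_
X_XXXXXXXXXX___XXX_X_
X_X__________XXX___X_
X_X_XXXXXXXXXX___XXX_
X_X_X__________XXX___
count of X: 6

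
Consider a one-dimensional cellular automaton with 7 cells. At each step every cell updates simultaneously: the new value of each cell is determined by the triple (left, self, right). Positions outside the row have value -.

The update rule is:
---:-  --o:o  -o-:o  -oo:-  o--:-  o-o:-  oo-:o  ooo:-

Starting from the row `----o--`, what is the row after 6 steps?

o-o-o--

---oo--
--o-o--
-oo-o--
o-o-o--
o-o-o--  (fixed point — unchanged through step 6)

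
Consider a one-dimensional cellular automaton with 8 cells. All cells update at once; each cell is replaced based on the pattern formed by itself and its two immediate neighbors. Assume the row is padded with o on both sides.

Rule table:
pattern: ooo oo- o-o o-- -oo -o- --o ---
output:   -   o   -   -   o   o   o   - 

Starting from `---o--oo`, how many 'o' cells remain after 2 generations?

5

generation 1: --oo-oo-
generation 2: -ooo-oo-
count of o: 5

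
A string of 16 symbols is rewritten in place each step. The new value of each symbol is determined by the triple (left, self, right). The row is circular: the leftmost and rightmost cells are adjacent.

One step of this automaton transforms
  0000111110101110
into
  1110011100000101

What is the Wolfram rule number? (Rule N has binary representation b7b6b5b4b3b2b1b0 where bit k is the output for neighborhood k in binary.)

145

position 5: 111 → 1  (bit 7 = 1)
position 8: 110 → 0  (bit 6 = 0)
position 9: 101 → 0  (bit 5 = 0)
position 15: 100 → 1  (bit 4 = 1)
position 4: 011 → 0  (bit 3 = 0)
position 10: 010 → 0  (bit 2 = 0)
position 3: 001 → 0  (bit 1 = 0)
position 0: 000 → 1  (bit 0 = 1)
bits b7..b0 = 10010001 = 145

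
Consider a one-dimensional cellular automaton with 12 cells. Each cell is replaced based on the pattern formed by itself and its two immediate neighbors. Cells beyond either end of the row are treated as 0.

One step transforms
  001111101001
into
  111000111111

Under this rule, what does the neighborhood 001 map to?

1

At position 1 the neighborhood is 001; the next row has 1 there.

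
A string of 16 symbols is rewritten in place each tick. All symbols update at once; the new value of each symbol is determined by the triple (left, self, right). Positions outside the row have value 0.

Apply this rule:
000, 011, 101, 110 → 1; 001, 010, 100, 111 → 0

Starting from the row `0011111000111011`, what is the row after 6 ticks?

0011100001011101

1010001010101111
0100100101011001
0000000010111000
1111111001101011
1000001001110111
0011100001011101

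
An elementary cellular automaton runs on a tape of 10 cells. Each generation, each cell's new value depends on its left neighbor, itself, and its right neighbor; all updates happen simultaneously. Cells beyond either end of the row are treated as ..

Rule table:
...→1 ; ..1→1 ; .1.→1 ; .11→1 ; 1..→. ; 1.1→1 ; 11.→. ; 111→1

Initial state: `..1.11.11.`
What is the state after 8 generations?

1..11..11.

11111.11..
1111.11..1
111.11..11
11.11..11.
1.11..11..
111..11..1
11..11..11
1..11..11.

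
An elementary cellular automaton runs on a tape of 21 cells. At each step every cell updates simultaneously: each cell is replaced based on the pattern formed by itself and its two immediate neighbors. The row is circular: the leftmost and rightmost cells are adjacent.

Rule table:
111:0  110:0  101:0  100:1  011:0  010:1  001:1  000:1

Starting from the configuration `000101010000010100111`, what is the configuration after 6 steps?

000000000000000000111

step 1: 111101011111110111000
step 2: 000001000000000000111
step 3: 111111111111111111000
step 4: 000000000000000000111
step 5: 111111111111111111000  (repeats step 3; period 2)
step 6: 000000000000000000111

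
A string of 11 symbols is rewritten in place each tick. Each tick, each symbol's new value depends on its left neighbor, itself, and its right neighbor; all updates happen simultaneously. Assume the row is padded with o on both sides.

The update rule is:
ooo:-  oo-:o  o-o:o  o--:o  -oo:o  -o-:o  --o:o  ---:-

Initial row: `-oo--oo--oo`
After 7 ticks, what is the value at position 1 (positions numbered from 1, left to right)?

oooooooooo-
---------oo
o-------oo-
oo-----oooo
-oo---oo---
oooo-oooo-o
---ooo--ooo
position 1 holds -

-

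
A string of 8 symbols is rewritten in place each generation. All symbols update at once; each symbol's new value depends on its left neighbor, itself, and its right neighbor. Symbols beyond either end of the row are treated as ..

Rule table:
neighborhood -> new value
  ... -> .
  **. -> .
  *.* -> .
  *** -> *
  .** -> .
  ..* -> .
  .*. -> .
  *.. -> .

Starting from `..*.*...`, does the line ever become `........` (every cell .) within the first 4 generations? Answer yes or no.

yes

generation 1: ........
all cells are . at generation 1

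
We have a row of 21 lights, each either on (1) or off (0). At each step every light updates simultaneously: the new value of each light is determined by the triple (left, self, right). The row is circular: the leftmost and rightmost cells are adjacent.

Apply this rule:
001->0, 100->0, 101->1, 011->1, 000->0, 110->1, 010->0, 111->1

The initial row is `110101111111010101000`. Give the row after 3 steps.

111111111111111000000

111011111111101010000
111111111111110100000
111111111111111000000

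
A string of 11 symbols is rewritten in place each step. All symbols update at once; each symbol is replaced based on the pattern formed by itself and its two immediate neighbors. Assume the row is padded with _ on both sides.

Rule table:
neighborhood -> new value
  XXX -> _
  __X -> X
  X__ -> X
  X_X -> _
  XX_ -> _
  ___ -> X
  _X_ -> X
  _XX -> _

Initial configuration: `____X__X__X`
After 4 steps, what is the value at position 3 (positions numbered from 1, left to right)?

_

XXXXXXXXXXX
___________
XXXXXXXXXXX  (repeats step 1; period 2)
step 4: ___________
position 3 holds _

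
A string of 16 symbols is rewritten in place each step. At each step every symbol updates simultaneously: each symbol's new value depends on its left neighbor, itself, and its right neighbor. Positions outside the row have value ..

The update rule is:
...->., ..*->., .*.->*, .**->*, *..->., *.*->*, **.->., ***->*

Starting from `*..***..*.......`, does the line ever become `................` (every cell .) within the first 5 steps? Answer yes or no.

no

*..**...*.......
*..*....*.......
*..*....*.......  (fixed point — unchanged through step 5)
step 5 is *..*....*......., still not uniform .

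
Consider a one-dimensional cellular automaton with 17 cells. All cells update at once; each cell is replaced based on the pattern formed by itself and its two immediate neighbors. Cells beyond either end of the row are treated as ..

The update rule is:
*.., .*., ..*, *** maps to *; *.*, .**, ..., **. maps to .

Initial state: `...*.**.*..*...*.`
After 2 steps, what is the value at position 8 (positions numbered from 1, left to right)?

..**....*****.***
.*..*..*.***...*.
position 8 holds *

*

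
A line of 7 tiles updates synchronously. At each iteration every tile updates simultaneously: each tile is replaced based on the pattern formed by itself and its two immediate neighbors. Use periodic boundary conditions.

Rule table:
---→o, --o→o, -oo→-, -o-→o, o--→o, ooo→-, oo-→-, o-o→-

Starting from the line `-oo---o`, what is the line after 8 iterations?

ooo----

---oooo
ooo----
---oooo  (repeats iteration 1; period 2)
iteration 8: ooo----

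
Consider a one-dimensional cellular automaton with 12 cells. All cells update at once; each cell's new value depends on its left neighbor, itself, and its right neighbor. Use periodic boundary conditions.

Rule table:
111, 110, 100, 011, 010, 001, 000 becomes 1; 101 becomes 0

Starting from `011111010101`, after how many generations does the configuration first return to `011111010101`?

1

generation 1: 011111010101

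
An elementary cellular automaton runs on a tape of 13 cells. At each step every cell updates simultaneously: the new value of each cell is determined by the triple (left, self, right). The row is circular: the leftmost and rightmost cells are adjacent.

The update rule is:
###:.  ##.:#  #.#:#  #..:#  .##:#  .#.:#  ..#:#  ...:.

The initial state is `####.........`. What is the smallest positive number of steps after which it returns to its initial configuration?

step 1: #..##.......#
step 2: ######.....##
step 3: .....##...##.
step 4: ....####.####
step 5: #..##..###..#
step 6: ########.####
step 7: .......###...
step 8: ......##.##..
step 9: .....#######.
step 10: ....##.....##
step 11: #..####...###
step 12: ####..##.##..
step 13: #..##########
step 14: ####.........

14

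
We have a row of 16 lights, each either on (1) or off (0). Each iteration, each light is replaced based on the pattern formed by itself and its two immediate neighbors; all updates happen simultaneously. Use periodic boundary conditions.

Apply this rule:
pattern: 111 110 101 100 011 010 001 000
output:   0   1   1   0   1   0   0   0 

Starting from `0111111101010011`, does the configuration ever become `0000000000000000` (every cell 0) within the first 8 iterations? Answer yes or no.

yes

1100000110100011
0100000111000010
0000000101000000
0000000010000000
0000000000000000
all cells are 0 at iteration 5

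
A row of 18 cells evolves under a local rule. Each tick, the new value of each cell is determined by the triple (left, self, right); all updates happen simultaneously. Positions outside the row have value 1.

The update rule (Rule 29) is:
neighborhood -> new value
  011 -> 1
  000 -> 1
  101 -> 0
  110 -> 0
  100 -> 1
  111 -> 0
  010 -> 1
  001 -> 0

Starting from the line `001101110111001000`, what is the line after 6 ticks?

101001000100101110
001101110110101000
101001000100101110  (repeats tick 1; period 2)
tick 6: 001101110110101000

001101110110101000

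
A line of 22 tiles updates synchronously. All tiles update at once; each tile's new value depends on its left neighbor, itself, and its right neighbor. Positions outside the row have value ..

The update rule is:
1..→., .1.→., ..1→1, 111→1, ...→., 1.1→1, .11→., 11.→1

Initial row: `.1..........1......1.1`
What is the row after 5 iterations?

.......1......1.1.....

1..........1......1.1.
..........1......1.1..
.........1......1.1...
........1......1.1....
.......1......1.1.....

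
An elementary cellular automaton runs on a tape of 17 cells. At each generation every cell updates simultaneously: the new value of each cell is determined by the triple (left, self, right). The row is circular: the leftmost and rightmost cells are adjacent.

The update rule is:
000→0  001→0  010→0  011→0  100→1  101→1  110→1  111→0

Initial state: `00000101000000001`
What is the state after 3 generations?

00100000101000000

generation 1: 10000010100000000
generation 2: 01000001010000000
generation 3: 00100000101000000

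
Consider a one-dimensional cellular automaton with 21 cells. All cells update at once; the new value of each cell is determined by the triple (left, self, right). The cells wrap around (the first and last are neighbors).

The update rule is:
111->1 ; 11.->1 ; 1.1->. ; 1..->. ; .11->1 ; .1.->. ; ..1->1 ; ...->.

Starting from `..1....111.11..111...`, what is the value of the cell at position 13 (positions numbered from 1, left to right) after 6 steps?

.1....1111.11.1111...
1....11111.11.1111...
....111111.11.1111..1
...1111111.11.1111.1.
..11111111.11.1111...
.111111111.11.1111...
position 13 holds 1

1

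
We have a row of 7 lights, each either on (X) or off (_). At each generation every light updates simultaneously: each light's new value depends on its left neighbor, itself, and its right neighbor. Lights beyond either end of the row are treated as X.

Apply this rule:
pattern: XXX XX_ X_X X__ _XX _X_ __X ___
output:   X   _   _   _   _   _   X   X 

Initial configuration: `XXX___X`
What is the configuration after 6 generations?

generation 1: XX__XX_
generation 2: X__X___
generation 3: __X__XX
generation 4: _X__X_X
generation 5: ___X___
generation 6: _XX__XX

_XX__XX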